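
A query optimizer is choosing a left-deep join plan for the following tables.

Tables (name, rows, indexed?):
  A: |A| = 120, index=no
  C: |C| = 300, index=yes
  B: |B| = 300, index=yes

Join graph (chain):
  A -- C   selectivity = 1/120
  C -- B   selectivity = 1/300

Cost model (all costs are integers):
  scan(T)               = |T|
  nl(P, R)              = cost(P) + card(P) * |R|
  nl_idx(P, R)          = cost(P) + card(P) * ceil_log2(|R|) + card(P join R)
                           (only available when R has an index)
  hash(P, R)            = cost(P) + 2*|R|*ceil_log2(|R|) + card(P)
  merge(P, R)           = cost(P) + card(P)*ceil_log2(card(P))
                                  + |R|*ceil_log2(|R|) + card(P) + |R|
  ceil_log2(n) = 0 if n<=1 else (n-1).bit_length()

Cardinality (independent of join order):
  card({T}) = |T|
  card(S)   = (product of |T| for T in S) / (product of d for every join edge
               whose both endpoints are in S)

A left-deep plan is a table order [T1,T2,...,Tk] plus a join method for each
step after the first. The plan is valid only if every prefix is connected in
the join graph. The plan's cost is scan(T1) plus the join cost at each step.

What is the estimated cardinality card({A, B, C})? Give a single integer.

Tables in S: A(120), B(300), C(300)
Edges inside S: A-C(d=120), C-B(d=300)
numerator = 120 * 300 * 300 = 10800000
denominator = 120 * 300 = 36000
card(S) = 10800000 / 36000 = 300

300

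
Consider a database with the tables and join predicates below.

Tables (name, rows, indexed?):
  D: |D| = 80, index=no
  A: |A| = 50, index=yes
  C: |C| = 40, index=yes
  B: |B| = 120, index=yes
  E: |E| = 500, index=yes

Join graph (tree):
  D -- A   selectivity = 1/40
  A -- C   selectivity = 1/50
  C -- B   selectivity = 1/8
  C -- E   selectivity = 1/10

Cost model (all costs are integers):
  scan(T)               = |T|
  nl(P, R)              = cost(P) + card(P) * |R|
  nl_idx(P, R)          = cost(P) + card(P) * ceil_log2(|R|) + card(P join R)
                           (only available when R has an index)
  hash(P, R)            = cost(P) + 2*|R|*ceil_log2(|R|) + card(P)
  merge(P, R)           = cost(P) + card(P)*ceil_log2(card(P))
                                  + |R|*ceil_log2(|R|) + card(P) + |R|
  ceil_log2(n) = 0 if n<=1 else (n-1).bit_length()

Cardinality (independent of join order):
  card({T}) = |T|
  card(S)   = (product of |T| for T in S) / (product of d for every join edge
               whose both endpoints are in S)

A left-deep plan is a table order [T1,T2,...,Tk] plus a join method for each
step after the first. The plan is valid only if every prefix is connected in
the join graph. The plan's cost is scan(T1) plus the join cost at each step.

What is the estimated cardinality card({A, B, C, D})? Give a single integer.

Tables in S: A(50), B(120), C(40), D(80)
Edges inside S: D-A(d=40), A-C(d=50), C-B(d=8)
numerator = 50 * 120 * 40 * 80 = 19200000
denominator = 40 * 50 * 8 = 16000
card(S) = 19200000 / 16000 = 1200

1200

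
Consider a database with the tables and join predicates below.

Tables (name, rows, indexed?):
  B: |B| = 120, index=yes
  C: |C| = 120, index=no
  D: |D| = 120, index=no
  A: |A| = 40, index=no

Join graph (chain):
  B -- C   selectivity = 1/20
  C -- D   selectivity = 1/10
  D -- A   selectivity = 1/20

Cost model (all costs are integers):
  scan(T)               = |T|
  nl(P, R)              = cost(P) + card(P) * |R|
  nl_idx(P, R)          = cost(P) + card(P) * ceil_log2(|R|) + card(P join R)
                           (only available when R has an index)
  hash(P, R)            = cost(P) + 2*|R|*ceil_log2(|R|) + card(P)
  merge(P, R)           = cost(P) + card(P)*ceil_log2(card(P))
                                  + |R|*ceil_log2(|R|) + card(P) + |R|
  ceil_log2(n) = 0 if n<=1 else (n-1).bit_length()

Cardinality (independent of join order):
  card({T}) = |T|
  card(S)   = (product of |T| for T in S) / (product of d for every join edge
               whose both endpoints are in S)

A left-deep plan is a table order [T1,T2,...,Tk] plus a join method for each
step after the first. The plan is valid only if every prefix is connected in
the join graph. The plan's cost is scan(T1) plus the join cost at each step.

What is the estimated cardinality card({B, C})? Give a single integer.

720

Tables in S: B(120), C(120)
Edges inside S: B-C(d=20)
numerator = 120 * 120 = 14400
denominator = 20 = 20
card(S) = 14400 / 20 = 720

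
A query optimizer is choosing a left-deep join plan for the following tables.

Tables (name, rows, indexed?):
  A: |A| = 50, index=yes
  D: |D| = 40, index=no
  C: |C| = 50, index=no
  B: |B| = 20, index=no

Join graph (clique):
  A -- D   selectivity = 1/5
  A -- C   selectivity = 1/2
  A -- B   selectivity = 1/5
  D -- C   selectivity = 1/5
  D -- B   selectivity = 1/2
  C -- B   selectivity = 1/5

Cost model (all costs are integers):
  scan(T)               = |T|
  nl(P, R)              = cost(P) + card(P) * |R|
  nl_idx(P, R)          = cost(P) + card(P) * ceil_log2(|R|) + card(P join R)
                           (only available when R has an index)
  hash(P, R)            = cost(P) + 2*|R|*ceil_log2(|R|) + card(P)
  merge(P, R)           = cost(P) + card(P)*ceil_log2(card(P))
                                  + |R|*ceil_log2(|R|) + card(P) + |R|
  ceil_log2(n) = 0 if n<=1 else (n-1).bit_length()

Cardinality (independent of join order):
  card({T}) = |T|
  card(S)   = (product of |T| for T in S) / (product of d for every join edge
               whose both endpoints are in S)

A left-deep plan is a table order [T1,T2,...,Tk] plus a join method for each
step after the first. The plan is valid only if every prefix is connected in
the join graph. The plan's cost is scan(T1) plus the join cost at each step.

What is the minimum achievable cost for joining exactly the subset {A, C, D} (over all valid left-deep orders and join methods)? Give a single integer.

1580

Selinger DP over subsets of {A,C,D}:
  {A}: scan cost=50, card=50
  {D}: scan cost=40, card=40
  {C}: scan cost=50, card=50
  {AD}: card=400; try (D,hash)→580, (A,merge)→670, (D,merge)→680, (A,hash)→680, (A,nl_idx)→680, (A,nl)→2040 …(+1); best=580 via (D,hash)
  {AC}: card=1250; try (C,hash)→700, (A,hash)→700, (C,merge)→750, (A,merge)→750, (A,nl_idx)→1600, (C,nl)→2550 …(+1); best=700 via (C,hash)
  {CD}: card=400; try (D,hash)→580, (C,merge)→670, (D,merge)→680, (C,hash)→680, (C,nl)→2040, (D,nl)→2050; best=580 via (D,hash)
  {ACD}: card=2000; try (C,hash)→1580, (A,hash)→1580, (D,hash)→2430, (C,merge)→4930, (A,merge)→4930, (A,nl_idx)→4980 …(+4); best=1580 via (C,hash)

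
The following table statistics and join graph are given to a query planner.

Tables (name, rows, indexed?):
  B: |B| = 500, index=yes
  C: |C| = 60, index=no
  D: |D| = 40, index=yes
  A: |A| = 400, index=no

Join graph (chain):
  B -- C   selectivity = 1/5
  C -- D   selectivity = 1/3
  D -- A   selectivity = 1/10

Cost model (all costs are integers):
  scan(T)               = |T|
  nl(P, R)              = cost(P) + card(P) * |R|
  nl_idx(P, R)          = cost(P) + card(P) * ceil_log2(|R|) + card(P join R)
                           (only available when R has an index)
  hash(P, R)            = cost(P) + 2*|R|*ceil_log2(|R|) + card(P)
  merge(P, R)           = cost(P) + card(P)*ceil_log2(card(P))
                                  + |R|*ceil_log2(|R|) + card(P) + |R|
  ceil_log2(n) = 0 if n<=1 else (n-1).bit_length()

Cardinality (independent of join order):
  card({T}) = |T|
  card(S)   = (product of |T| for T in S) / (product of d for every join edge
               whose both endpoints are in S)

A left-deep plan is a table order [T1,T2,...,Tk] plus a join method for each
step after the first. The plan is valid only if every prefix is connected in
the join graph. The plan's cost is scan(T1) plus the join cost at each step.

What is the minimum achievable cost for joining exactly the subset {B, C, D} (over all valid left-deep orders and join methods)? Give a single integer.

8200

Selinger DP over subsets of {B,C,D}:
  {B}: scan cost=500, card=500
  {C}: scan cost=60, card=60
  {D}: scan cost=40, card=40
  {BC}: card=6000; try (C,hash)→1720, (B,merge)→5480, (C,merge)→5920, (B,nl_idx)→6600, (B,hash)→9120, (B,nl)→30060 …(+1); best=1720 via (C,hash)
  {CD}: card=800; try (D,hash)→600, (C,merge)→740, (D,merge)→760, (C,hash)→800, (D,nl_idx)→1220, (C,nl)→2440 …(+1); best=600 via (D,hash)
  {BCD}: card=80000; try (D,hash)→8200, (B,hash)→10400, (B,merge)→14400, (D,merge)→86000, (B,nl_idx)→87800, (D,nl_idx)→117720 …(+2); best=8200 via (D,hash)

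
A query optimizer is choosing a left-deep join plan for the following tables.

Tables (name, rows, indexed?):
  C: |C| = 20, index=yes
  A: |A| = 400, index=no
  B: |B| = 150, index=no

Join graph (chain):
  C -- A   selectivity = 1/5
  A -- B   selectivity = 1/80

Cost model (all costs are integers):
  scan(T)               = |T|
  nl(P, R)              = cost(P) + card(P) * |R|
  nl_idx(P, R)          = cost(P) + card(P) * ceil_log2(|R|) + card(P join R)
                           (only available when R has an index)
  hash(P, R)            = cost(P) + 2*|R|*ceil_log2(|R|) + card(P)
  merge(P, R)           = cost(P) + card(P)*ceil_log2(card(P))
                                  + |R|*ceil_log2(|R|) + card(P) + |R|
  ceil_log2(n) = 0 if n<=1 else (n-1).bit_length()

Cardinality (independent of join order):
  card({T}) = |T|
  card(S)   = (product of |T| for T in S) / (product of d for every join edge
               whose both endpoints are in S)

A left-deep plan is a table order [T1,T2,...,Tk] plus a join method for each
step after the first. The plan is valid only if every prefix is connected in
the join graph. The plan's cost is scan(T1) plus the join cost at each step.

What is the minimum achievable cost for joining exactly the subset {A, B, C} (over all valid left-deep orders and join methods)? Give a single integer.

Selinger DP over subsets of {A,B,C}:
  {C}: scan cost=20, card=20
  {A}: scan cost=400, card=400
  {B}: scan cost=150, card=150
  {AC}: card=1600; try (C,hash)→1000, (C,nl_idx)→4000, (A,merge)→4140, (C,merge)→4520, (A,hash)→7240, (A,nl)→8020 …(+1); best=1000 via (C,hash)
  {AB}: card=750; try (B,hash)→3200, (A,merge)→5500, (B,merge)→5750, (A,hash)→7500, (A,nl)→60150, (B,nl)→60400; best=3200 via (B,hash)
  {ABC}: card=3000; try (C,hash)→4150, (B,hash)→5000, (C,nl_idx)→9950, (C,merge)→11570, (C,nl)→18200, (B,merge)→21550 …(+1); best=4150 via (C,hash)

4150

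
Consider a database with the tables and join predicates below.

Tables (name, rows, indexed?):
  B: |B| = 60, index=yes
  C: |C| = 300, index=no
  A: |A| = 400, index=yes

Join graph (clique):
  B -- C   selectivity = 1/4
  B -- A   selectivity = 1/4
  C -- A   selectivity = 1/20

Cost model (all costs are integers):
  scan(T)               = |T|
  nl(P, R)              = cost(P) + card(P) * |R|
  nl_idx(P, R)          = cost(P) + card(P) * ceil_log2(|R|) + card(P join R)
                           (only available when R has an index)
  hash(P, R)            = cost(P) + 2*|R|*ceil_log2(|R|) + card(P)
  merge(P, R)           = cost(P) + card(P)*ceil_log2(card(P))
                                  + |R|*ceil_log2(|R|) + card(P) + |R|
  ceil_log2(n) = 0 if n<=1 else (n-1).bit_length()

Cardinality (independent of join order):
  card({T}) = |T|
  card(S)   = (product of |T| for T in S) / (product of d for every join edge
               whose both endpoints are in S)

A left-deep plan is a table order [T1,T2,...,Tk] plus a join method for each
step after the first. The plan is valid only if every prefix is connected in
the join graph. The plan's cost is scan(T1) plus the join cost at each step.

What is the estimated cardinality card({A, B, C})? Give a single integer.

22500

Tables in S: A(400), B(60), C(300)
Edges inside S: B-C(d=4), B-A(d=4), C-A(d=20)
numerator = 400 * 60 * 300 = 7200000
denominator = 4 * 4 * 20 = 320
card(S) = 7200000 / 320 = 22500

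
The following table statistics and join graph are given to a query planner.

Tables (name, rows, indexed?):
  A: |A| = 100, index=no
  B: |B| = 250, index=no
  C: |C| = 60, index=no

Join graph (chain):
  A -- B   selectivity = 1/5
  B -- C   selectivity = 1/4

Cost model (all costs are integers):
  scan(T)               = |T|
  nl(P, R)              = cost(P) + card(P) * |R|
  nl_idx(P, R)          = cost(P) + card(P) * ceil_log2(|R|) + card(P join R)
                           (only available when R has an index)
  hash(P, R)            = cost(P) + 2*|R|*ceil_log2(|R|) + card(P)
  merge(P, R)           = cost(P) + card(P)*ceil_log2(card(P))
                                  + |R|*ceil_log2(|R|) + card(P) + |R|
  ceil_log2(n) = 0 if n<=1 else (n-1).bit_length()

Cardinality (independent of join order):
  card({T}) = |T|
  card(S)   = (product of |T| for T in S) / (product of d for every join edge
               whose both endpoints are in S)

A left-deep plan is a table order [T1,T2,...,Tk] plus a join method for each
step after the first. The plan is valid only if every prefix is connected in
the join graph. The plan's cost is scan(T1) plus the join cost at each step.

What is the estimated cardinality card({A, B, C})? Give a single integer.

Tables in S: A(100), B(250), C(60)
Edges inside S: A-B(d=5), B-C(d=4)
numerator = 100 * 250 * 60 = 1500000
denominator = 5 * 4 = 20
card(S) = 1500000 / 20 = 75000

75000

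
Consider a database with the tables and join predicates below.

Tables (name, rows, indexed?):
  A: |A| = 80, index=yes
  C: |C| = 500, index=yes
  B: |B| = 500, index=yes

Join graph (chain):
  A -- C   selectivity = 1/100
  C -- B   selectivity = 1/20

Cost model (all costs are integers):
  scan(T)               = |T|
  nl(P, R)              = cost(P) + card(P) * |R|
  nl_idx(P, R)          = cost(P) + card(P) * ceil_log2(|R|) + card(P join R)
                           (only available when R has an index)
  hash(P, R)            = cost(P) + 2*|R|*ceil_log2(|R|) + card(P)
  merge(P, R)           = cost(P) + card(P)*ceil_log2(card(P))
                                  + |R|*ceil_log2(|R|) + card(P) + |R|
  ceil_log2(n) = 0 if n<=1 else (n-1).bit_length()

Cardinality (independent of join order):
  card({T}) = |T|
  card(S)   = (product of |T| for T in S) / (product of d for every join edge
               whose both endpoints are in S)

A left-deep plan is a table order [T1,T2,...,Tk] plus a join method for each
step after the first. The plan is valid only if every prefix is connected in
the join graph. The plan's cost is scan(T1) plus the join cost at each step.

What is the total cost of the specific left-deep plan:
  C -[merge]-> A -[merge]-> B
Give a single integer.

15140

step 1: scan C: cost=500, card=500
step 2: join A via merge
    card(P join A) = 500*80/(100) = 400
    cost = 500 + 500*9 + 80*7 + 500 + 80 = 6140
step 3: join B via merge
    card(P join B) = 400*500/(20) = 10000
    cost = 6140 + 400*9 + 500*9 + 400 + 500 = 15140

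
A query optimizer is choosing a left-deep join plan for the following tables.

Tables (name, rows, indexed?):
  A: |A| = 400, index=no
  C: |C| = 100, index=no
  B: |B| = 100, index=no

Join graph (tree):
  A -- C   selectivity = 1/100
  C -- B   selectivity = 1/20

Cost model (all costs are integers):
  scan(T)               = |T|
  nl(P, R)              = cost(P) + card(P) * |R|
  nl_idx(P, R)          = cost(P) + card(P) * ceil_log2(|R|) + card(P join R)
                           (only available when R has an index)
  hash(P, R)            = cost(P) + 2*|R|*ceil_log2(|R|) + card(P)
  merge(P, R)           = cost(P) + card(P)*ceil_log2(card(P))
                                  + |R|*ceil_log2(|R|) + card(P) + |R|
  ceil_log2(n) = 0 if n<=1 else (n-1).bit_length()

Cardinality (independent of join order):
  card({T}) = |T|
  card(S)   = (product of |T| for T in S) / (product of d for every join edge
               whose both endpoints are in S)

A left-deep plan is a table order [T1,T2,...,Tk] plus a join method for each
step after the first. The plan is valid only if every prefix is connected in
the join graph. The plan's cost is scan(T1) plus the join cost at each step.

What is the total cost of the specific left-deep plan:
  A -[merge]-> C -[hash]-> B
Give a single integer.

step 1: scan A: cost=400, card=400
step 2: join C via merge
    card(P join C) = 400*100/(100) = 400
    cost = 400 + 400*9 + 100*7 + 400 + 100 = 5200
step 3: join B via hash
    card(P join B) = 400*100/(20) = 2000
    cost = 5200 + 2*100*7 + 400 = 7000

7000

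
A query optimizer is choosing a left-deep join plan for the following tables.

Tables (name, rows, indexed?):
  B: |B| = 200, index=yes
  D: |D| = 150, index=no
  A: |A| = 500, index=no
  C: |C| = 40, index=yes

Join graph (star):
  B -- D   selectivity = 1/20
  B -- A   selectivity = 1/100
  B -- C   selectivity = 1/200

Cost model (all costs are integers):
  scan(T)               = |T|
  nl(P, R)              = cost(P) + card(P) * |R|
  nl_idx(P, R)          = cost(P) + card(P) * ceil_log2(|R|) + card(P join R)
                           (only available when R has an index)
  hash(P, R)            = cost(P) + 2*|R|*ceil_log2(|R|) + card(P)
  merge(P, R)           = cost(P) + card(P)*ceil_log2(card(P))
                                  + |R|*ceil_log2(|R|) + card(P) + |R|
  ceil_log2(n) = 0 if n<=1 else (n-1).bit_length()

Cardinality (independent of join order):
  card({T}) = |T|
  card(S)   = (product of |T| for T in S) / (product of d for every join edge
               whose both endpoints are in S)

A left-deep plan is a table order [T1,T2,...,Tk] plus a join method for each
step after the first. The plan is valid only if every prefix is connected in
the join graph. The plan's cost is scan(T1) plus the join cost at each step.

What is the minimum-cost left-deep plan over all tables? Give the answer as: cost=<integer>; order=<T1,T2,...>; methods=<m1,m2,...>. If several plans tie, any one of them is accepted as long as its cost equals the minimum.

Selinger DP (subsets sized 1..n):
  {B}: scan cost=200, card=200
  {D}: scan cost=150, card=150
  {A}: scan cost=500, card=500
  {C}: scan cost=40, card=40
  {BD}: card=1500; try (D,hash)→2800, (B,nl_idx)→2850, (B,merge)→3300, (D,merge)→3350, (B,hash)→3500, (B,nl)→30150 …(+1); best=2800 via (D,hash)
  {AB}: card=1000; try (B,hash)→4200, (B,nl_idx)→5500, (A,merge)→7000, (B,merge)→7300, (A,hash)→9400, (A,nl)→100200 …(+1); best=4200 via (B,hash)
  {BC}: card=40; try (B,nl_idx)→400, (C,hash)→880, (C,nl_idx)→1440, (B,merge)→2120, (C,merge)→2280, (B,hash)→3280 …(+2); best=400 via (B,nl_idx)
  {ABD}: card=7500; try (D,hash)→7600, (A,hash)→13300, (D,merge)→16550, (A,merge)→25800, (D,nl)→154200, (A,nl)→752800; best=7600 via (D,hash)
  {BCD}: card=300; try (D,merge)→2030, (D,hash)→2840, (C,hash)→4780, (D,nl)→6400, (C,nl_idx)→12100, (C,merge)→21080 …(+1); best=2030 via (D,merge)
  {ABC}: card=200; try (C,hash)→5680, (A,merge)→5680, (A,hash)→9440, (C,nl_idx)→10400, (C,merge)→15480, (A,nl)→20400 …(+1); best=5680 via (C,hash)
  {ABCD}: card=1500; try (D,hash)→8280, (D,merge)→8830, (A,merge)→10030, (A,hash)→11330, (C,hash)→15580, (D,nl)→35680 …(+4); best=8280 via (D,hash)

cost=8280; order=A,B,C,D; methods=hash,hash,hash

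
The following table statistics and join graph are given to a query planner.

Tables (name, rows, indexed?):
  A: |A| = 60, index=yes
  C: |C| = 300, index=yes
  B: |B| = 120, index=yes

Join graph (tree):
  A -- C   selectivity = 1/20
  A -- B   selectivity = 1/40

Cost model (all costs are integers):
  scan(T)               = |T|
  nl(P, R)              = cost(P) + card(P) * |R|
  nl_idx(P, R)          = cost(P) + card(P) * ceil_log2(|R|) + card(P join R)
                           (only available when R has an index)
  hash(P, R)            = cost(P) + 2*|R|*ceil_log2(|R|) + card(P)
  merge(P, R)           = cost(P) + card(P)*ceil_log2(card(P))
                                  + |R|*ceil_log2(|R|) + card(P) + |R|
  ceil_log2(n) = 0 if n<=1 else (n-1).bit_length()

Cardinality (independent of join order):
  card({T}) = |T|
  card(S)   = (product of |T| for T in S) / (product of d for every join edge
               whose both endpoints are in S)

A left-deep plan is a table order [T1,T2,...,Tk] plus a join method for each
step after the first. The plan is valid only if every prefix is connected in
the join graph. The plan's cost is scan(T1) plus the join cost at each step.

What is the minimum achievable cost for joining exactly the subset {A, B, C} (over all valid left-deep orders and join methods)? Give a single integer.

Selinger DP over subsets of {A,B,C}:
  {A}: scan cost=60, card=60
  {C}: scan cost=300, card=300
  {B}: scan cost=120, card=120
  {AC}: card=900; try (A,hash)→1320, (C,nl_idx)→1500, (A,nl_idx)→3000, (C,merge)→3480, (A,merge)→3720, (C,hash)→5520 …(+2); best=1320 via (A,hash)
  {AB}: card=180; try (B,nl_idx)→660, (A,hash)→960, (A,nl_idx)→1020, (B,merge)→1440, (A,merge)→1500, (B,hash)→1800 …(+2); best=660 via (B,nl_idx)
  {ABC}: card=2700; try (B,hash)→3900, (C,nl_idx)→4980, (C,merge)→5280, (C,hash)→6240, (B,nl_idx)→10320, (B,merge)→12180 …(+2); best=3900 via (B,hash)

3900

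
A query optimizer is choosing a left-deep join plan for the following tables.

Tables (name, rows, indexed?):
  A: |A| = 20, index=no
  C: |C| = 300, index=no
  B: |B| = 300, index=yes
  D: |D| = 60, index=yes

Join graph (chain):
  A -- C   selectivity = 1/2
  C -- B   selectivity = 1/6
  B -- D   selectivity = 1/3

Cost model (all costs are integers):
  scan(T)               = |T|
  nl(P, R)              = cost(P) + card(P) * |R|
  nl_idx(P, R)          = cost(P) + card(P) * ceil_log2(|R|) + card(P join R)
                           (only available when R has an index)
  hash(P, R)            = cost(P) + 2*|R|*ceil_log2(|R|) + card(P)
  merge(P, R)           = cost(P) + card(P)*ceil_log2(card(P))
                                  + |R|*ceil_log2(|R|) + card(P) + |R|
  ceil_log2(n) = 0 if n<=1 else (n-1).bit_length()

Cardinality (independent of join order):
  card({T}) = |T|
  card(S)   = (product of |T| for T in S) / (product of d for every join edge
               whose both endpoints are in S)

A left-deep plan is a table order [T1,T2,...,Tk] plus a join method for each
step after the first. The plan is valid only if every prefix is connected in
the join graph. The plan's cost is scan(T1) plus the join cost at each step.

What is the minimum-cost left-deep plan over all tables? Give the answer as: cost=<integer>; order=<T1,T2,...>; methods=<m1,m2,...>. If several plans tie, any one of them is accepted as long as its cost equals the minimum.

cost=159920; order=C,A,B,D; methods=hash,hash,hash

Selinger DP (subsets sized 1..n):
  {A}: scan cost=20, card=20
  {C}: scan cost=300, card=300
  {B}: scan cost=300, card=300
  {D}: scan cost=60, card=60
  {AC}: card=3000; try (A,hash)→800, (C,merge)→3140, (A,merge)→3420, (C,hash)→5440, (C,nl)→6020, (A,nl)→6300; best=800 via (A,hash)
  {BC}: card=15000; try (C,hash)→6000, (B,hash)→6000, (C,merge)→6300, (B,merge)→6300, (B,nl_idx)→18000, (C,nl)→90300 …(+1); best=6000 via (C,hash)
  {BD}: card=6000; try (D,hash)→1320, (B,merge)→3480, (D,merge)→3720, (B,hash)→5520, (B,nl_idx)→6600, (D,nl_idx)→8100 …(+2); best=1320 via (D,hash)
  {ABC}: card=150000; try (B,hash)→9200, (A,hash)→21200, (B,merge)→42800, (B,nl_idx)→177800, (A,merge)→231120, (A,nl)→306000 …(+1); best=9200 via (B,hash)
  {BCD}: card=300000; try (C,hash)→12720, (D,hash)→21720, (C,merge)→88320, (D,merge)→231420, (D,nl_idx)→396000, (D,nl)→906000 …(+1); best=12720 via (C,hash)
  {ABCD}: card=3000000; try (D,hash)→159920, (A,hash)→312920, (D,merge)→2859620, (D,nl_idx)→3909200, (A,nl)→6012720, (A,merge)→6012840 …(+1); best=159920 via (D,hash)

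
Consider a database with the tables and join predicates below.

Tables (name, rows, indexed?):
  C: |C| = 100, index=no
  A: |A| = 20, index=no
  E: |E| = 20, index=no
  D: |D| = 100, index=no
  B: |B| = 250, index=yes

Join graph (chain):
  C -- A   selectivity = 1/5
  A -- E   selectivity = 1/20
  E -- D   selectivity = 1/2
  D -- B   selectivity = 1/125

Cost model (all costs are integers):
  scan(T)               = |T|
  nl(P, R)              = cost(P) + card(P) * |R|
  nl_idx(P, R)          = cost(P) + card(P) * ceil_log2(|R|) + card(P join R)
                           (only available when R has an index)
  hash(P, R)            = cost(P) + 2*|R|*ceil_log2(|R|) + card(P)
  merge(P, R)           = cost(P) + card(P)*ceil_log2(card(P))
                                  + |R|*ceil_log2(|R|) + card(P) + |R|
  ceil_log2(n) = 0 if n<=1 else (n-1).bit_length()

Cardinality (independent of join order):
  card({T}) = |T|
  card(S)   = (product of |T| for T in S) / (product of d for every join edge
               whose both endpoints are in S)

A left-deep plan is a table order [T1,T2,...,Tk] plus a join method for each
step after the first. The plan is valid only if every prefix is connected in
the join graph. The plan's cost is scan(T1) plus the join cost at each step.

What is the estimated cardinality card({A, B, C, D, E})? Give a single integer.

Tables in S: A(20), B(250), C(100), D(100), E(20)
Edges inside S: C-A(d=5), A-E(d=20), E-D(d=2), D-B(d=125)
numerator = 20 * 250 * 100 * 100 * 20 = 1000000000
denominator = 5 * 20 * 2 * 125 = 25000
card(S) = 1000000000 / 25000 = 40000

40000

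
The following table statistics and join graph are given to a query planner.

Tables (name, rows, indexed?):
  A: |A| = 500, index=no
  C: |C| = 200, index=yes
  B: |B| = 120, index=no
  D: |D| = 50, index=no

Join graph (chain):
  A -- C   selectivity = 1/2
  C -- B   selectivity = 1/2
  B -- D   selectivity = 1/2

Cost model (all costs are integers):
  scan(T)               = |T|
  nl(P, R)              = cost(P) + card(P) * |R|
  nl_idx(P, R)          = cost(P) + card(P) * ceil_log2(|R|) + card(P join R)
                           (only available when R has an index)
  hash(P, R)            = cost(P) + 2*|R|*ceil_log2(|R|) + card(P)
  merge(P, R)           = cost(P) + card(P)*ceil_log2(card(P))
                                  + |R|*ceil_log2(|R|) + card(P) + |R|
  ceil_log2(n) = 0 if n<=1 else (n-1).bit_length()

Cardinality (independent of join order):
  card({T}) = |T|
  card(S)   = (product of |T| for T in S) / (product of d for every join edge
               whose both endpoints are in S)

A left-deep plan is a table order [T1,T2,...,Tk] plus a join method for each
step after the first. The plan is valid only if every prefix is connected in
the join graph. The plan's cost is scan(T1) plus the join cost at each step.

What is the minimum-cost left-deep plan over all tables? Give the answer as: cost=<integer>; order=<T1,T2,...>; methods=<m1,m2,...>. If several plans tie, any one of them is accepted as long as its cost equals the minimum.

Selinger DP (subsets sized 1..n):
  {A}: scan cost=500, card=500
  {C}: scan cost=200, card=200
  {B}: scan cost=120, card=120
  {D}: scan cost=50, card=50
  {AC}: card=50000; try (C,hash)→4200, (A,merge)→7000, (C,merge)→7300, (A,hash)→9400, (C,nl_idx)→54500, (A,nl)→100200 …(+1); best=4200 via (C,hash)
  {BC}: card=12000; try (B,hash)→2080, (C,merge)→2880, (B,merge)→2960, (C,hash)→3440, (C,nl_idx)→13080, (C,nl)→24120 …(+1); best=2080 via (B,hash)
  {BD}: card=3000; try (D,hash)→840, (B,merge)→1360, (D,merge)→1430, (B,hash)→1780, (B,nl)→6050, (D,nl)→6120; best=840 via (D,hash)
  {ABC}: card=3000000; try (A,hash)→23080, (B,hash)→55880, (A,merge)→187080, (B,merge)→855160, (A,nl)→6002080, (B,nl)→6004200; best=23080 via (A,hash)
  {BCD}: card=300000; try (C,hash)→7040, (D,hash)→14680, (C,merge)→41640, (D,merge)→182430, (C,nl_idx)→324840, (C,nl)→600840 …(+1); best=7040 via (C,hash)
  {ABCD}: card=75000000; try (A,hash)→316040, (D,hash)→3023680, (A,merge)→6012040, (D,merge)→69023430, (A,nl)→150007040, (D,nl)→150023080; best=316040 via (A,hash)

cost=316040; order=B,D,C,A; methods=hash,hash,hash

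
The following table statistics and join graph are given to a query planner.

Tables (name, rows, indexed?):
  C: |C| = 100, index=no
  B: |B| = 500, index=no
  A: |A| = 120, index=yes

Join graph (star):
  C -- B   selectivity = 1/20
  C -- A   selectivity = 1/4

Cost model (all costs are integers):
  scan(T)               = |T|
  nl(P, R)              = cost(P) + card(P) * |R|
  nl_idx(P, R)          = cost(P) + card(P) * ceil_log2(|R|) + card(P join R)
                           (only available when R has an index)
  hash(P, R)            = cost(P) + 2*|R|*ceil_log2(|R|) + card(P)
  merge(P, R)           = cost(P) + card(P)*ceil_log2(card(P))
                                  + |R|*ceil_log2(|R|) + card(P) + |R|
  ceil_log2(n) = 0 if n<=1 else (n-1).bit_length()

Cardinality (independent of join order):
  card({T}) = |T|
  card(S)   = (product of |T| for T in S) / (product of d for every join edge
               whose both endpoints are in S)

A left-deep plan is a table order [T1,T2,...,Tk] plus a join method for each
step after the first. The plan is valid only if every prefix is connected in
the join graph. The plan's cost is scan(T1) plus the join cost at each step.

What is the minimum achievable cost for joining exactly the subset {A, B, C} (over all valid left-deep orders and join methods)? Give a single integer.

Selinger DP over subsets of {A,B,C}:
  {C}: scan cost=100, card=100
  {B}: scan cost=500, card=500
  {A}: scan cost=120, card=120
  {BC}: card=2500; try (C,hash)→2400, (B,merge)→5900, (C,merge)→6300, (B,hash)→9200, (B,nl)→50100, (C,nl)→50500; best=2400 via (C,hash)
  {AC}: card=3000; try (C,hash)→1640, (A,merge)→1860, (C,merge)→1880, (A,hash)→1880, (A,nl_idx)→3800, (A,nl)→12100 …(+1); best=1640 via (C,hash)
  {ABC}: card=75000; try (A,hash)→6580, (B,hash)→13640, (A,merge)→35860, (B,merge)→45640, (A,nl_idx)→94900, (A,nl)→302400 …(+1); best=6580 via (A,hash)

6580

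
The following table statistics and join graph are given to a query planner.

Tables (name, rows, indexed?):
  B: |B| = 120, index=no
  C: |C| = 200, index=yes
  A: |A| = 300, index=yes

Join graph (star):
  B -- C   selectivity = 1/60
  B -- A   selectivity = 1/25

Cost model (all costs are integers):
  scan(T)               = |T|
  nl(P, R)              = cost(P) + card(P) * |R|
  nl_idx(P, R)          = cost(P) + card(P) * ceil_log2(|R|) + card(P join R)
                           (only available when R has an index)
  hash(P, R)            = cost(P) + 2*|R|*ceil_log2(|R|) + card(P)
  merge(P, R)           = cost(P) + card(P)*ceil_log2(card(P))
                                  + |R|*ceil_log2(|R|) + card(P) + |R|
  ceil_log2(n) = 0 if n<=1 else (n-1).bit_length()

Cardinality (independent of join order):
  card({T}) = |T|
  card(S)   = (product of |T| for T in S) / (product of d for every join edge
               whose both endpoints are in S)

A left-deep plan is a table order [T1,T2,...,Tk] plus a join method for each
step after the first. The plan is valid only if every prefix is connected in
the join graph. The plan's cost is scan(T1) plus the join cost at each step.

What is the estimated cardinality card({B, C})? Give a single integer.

Tables in S: B(120), C(200)
Edges inside S: B-C(d=60)
numerator = 120 * 200 = 24000
denominator = 60 = 60
card(S) = 24000 / 60 = 400

400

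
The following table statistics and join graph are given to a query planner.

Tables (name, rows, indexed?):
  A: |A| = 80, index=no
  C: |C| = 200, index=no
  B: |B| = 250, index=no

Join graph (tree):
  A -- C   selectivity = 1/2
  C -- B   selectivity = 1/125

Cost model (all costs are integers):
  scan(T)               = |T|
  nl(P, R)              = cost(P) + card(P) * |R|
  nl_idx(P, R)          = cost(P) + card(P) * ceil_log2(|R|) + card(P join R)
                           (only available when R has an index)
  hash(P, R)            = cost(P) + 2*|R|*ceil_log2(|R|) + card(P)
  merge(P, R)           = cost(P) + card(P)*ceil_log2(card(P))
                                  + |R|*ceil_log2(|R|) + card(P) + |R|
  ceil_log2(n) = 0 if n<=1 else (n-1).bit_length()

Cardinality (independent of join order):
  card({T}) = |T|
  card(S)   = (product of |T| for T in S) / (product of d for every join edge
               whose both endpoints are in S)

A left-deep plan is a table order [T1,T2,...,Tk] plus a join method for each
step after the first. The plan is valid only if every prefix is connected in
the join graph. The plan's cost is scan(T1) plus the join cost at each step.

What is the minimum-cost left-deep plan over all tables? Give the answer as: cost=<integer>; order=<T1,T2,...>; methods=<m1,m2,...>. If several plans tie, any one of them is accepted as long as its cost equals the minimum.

Selinger DP (subsets sized 1..n):
  {A}: scan cost=80, card=80
  {C}: scan cost=200, card=200
  {B}: scan cost=250, card=250
  {AC}: card=8000; try (A,hash)→1520, (C,merge)→2520, (A,merge)→2640, (C,hash)→3360, (C,nl)→16080, (A,nl)→16200; best=1520 via (A,hash)
  {BC}: card=400; try (C,hash)→3700, (B,merge)→4250, (C,merge)→4300, (B,hash)→4400, (B,nl)→50200, (C,nl)→50250; best=3700 via (C,hash)
  {ABC}: card=16000; try (A,hash)→5220, (A,merge)→8340, (B,hash)→13520, (A,nl)→35700, (B,merge)→115770, (B,nl)→2001520; best=5220 via (A,hash)

cost=5220; order=B,C,A; methods=hash,hash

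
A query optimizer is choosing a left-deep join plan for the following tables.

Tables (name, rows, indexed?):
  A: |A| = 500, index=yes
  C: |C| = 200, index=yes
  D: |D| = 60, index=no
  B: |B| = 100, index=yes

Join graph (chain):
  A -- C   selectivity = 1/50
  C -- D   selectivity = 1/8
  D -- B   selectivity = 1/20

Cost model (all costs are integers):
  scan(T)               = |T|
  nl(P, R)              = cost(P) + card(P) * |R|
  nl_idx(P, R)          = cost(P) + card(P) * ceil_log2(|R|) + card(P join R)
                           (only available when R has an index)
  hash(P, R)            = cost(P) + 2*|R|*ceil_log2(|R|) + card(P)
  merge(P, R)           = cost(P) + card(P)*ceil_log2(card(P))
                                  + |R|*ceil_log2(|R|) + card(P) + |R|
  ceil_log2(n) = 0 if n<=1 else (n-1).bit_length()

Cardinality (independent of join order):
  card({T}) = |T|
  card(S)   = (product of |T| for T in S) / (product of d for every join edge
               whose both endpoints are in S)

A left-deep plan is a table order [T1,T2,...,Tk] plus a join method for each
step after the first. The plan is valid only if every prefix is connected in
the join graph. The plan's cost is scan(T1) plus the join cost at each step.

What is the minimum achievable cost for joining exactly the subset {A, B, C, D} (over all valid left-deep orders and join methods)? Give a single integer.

20520

Selinger DP over subsets of {A,B,C,D}:
  {A}: scan cost=500, card=500
  {C}: scan cost=200, card=200
  {D}: scan cost=60, card=60
  {B}: scan cost=100, card=100
  {AC}: card=2000; try (A,nl_idx)→4000, (C,hash)→4200, (C,nl_idx)→6500, (A,merge)→7000, (C,merge)→7300, (A,hash)→9400 …(+2); best=4000 via (A,nl_idx)
  {CD}: card=1500; try (D,hash)→1120, (C,nl_idx)→2040, (C,merge)→2280, (D,merge)→2420, (C,hash)→3320, (C,nl)→12060 …(+1); best=1120 via (D,hash)
  {BD}: card=300; try (B,nl_idx)→780, (D,hash)→920, (B,merge)→1280, (D,merge)→1320, (B,hash)→1520, (B,nl)→6060 …(+1); best=780 via (B,nl_idx)
  {ACD}: card=15000; try (D,hash)→6720, (A,hash)→11620, (A,merge)→24120, (D,merge)→28420, (A,nl_idx)→29620, (D,nl)→124000 …(+1); best=6720 via (D,hash)
  {BCD}: card=7500; try (B,hash)→4020, (C,hash)→4280, (C,merge)→5580, (C,nl_idx)→10680, (B,nl_idx)→19120, (B,merge)→19920 …(+2); best=4020 via (B,hash)
  {ABCD}: card=75000; try (A,hash)→20520, (B,hash)→23120, (A,merge)→114020, (A,nl_idx)→146520, (B,nl_idx)→186720, (B,merge)→232520 …(+2); best=20520 via (A,hash)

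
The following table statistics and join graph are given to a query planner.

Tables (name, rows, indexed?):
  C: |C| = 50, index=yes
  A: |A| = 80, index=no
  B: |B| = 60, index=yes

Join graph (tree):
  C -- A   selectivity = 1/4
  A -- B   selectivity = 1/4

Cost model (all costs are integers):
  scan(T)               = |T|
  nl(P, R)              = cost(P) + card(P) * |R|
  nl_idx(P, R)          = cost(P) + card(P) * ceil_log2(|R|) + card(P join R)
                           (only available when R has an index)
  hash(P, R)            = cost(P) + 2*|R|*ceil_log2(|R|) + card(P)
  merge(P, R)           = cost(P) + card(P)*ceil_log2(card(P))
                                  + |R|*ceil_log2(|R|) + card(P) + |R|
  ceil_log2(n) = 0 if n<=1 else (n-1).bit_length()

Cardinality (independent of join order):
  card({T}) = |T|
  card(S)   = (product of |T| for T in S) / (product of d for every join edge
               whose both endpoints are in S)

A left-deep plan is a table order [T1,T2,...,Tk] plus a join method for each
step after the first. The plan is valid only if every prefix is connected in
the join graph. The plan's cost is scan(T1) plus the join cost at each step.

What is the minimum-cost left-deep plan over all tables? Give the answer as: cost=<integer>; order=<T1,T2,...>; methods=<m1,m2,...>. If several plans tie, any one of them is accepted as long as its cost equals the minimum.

Selinger DP (subsets sized 1..n):
  {C}: scan cost=50, card=50
  {A}: scan cost=80, card=80
  {B}: scan cost=60, card=60
  {AC}: card=1000; try (C,hash)→760, (A,merge)→1040, (C,merge)→1070, (A,hash)→1220, (C,nl_idx)→1560, (A,nl)→4050 …(+1); best=760 via (C,hash)
  {AB}: card=1200; try (B,hash)→880, (A,merge)→1120, (B,merge)→1140, (A,hash)→1240, (B,nl_idx)→1760, (A,nl)→4860 …(+1); best=880 via (B,hash)
  {ABC}: card=15000; try (B,hash)→2480, (C,hash)→2680, (B,merge)→12180, (C,merge)→15630, (B,nl_idx)→21760, (C,nl_idx)→23080 …(+2); best=2480 via (B,hash)

cost=2480; order=A,C,B; methods=hash,hash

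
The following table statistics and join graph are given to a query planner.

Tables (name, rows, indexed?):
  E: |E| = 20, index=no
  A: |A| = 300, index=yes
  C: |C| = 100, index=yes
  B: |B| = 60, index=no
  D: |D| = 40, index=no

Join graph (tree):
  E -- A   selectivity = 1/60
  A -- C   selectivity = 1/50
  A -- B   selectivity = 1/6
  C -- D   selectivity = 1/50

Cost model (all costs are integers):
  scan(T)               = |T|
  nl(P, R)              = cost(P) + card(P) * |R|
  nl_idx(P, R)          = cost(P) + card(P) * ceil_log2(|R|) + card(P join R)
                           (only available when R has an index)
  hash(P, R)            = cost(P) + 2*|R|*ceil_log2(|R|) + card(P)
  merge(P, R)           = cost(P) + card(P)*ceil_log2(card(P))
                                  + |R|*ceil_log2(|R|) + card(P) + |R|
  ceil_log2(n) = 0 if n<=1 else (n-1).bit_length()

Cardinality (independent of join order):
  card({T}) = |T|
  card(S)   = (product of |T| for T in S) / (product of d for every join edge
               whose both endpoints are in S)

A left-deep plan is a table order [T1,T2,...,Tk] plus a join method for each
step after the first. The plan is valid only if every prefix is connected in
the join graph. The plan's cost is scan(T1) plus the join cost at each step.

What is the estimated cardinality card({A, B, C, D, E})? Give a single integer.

Tables in S: A(300), B(60), C(100), D(40), E(20)
Edges inside S: E-A(d=60), A-C(d=50), A-B(d=6), C-D(d=50)
numerator = 300 * 60 * 100 * 40 * 20 = 1440000000
denominator = 60 * 50 * 6 * 50 = 900000
card(S) = 1440000000 / 900000 = 1600

1600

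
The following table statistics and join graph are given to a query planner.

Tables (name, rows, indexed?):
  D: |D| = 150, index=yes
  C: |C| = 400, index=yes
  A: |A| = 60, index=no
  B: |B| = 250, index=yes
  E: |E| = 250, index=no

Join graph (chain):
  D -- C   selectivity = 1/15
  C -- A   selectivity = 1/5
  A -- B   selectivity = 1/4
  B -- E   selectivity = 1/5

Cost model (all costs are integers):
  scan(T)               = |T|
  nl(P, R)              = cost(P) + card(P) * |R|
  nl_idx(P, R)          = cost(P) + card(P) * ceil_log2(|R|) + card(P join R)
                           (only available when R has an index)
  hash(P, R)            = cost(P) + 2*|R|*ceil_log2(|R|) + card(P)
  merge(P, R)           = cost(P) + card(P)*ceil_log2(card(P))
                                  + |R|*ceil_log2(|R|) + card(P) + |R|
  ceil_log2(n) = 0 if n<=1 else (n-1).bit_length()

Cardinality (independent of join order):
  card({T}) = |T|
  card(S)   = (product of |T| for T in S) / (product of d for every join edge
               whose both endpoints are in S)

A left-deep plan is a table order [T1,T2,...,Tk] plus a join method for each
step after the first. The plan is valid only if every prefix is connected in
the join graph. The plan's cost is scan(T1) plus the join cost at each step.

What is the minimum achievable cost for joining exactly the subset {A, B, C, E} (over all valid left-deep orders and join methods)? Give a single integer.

203670

Selinger DP over subsets of {A,B,C,E}:
  {C}: scan cost=400, card=400
  {A}: scan cost=60, card=60
  {B}: scan cost=250, card=250
  {E}: scan cost=250, card=250
  {AC}: card=4800; try (A,hash)→1520, (C,merge)→4480, (A,merge)→4820, (C,nl_idx)→5400, (C,hash)→7320, (C,nl)→24060 …(+1); best=1520 via (A,hash)
  {AB}: card=3750; try (A,hash)→1220, (B,merge)→2730, (A,merge)→2920, (B,hash)→4120, (B,nl_idx)→4290, (B,nl)→15060 …(+1); best=1220 via (A,hash)
  {BE}: card=12500; try (E,hash)→4500, (B,hash)→4500, (E,merge)→4750, (B,merge)→4750, (B,nl_idx)→14750, (E,nl)→62750 …(+1); best=4500 via (E,hash)
  {ABC}: card=300000; try (B,hash)→10320, (C,hash)→12170, (C,merge)→53970, (B,merge)→70970, (C,nl_idx)→334970, (B,nl_idx)→339920 …(+2); best=10320 via (B,hash)
  {ABE}: card=187500; try (E,hash)→8970, (A,hash)→17720, (E,merge)→52220, (A,merge)→192420, (A,nl)→754500, (E,nl)→938720; best=8970 via (E,hash)
  {ABCE}: card=15000000; try (C,hash)→203670, (E,hash)→314320, (C,merge)→3575470, (E,merge)→6012570, (C,nl_idx)→16696470, (C,nl)→75008970 …(+1); best=203670 via (C,hash)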